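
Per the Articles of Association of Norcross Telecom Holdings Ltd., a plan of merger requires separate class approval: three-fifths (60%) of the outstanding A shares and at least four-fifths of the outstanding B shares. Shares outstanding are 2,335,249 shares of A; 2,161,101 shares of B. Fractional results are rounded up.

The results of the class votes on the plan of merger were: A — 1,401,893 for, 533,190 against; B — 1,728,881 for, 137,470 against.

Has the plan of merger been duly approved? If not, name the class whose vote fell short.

A: 3/5 of 2335249 = 1401149.40, rounded up to 1401150; 1,401,150 required, 1,401,893 in favor — approved.
B: 4/5 of 2161101 = 1728880.80, rounded up to 1728881; 1,728,881 required, 1,728,881 in favor — approved.

Approved — every class gave the required vote.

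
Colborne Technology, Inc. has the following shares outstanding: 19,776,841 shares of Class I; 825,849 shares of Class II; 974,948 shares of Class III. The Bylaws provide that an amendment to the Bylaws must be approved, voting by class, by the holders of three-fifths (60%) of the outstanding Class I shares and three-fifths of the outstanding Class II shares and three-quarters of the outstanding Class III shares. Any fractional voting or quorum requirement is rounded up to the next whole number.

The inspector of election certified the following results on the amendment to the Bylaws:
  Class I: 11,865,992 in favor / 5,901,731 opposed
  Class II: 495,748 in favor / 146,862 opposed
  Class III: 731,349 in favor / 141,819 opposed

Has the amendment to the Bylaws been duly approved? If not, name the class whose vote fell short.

Class I: 3/5 of 19776841 = 11866104.60, rounded up to 11866105; 11,866,105 required, 11,865,992 in favor — not approved.
Class II: 3/5 of 825849 = 495509.40, rounded up to 495510; 495,510 required, 495,748 in favor — approved.
Class III: 3/4 of 974948 = 731211; 731,211 required, 731,349 in favor — approved.

Not approved — the Class I shares did not give the required vote.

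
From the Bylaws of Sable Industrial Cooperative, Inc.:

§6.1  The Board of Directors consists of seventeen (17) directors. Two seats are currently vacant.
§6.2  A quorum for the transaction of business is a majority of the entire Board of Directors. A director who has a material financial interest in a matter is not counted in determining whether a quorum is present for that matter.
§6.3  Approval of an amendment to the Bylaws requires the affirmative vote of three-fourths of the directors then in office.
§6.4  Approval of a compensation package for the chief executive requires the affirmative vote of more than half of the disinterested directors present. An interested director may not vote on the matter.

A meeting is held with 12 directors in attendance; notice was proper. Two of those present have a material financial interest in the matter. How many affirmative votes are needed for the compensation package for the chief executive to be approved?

6

The compensation package for the chief executive requires a majority of the disinterested directors present (12 − 2 = 10).
A majority of 10 is 6.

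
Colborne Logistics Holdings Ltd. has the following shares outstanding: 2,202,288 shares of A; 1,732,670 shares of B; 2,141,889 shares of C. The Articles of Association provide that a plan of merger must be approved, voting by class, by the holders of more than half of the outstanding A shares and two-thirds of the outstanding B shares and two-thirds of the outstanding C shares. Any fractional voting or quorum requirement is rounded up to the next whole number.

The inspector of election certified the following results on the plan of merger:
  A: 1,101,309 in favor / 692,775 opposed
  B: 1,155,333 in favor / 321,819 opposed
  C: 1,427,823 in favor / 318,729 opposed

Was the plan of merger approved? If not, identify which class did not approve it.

A: a majority of 2202288 is 1101145; 1,101,145 required, 1,101,309 in favor — approved.
B: 2/3 of 1732670 = 1155113.33, rounded up to 1155114; 1,155,114 required, 1,155,333 in favor — approved.
C: 2/3 of 2141889 = 1427926; 1,427,926 required, 1,427,823 in favor — not approved.

Not approved — the C shares did not give the required vote.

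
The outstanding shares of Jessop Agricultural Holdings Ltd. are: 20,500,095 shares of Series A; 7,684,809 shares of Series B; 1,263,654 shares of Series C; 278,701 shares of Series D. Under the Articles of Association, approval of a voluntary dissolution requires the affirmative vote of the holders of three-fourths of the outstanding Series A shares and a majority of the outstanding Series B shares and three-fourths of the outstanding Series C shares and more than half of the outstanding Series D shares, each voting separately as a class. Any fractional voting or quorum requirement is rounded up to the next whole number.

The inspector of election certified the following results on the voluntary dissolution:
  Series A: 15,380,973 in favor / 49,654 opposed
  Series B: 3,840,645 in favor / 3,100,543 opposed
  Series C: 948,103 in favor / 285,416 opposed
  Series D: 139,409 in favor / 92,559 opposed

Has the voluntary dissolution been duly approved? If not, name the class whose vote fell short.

Not approved — the Series B shares did not give the required vote.

Series A: 3/4 of 20500095 = 15375071.25, rounded up to 15375072; 15,375,072 required, 15,380,973 in favor — approved.
Series B: a majority of 7684809 is 3842405; 3,842,405 required, 3,840,645 in favor — not approved.
Series C: 3/4 of 1263654 = 947740.50, rounded up to 947741; 947,741 required, 948,103 in favor — approved.
Series D: a majority of 278701 is 139351; 139,351 required, 139,409 in favor — approved.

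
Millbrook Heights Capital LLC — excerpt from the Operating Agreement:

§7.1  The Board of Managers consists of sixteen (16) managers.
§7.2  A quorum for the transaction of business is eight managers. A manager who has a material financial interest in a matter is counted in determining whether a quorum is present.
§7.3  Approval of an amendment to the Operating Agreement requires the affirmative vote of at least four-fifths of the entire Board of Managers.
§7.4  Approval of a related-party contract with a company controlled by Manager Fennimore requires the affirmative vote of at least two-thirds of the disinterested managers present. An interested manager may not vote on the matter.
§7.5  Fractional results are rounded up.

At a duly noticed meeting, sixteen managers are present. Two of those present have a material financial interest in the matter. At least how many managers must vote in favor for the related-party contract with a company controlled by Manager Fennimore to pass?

The related-party contract with a company controlled by Manager Fennimore requires two-thirds of the disinterested managers present (16 − 2 = 14).
2/3 of 14 = 9.33, rounded up to 10.

10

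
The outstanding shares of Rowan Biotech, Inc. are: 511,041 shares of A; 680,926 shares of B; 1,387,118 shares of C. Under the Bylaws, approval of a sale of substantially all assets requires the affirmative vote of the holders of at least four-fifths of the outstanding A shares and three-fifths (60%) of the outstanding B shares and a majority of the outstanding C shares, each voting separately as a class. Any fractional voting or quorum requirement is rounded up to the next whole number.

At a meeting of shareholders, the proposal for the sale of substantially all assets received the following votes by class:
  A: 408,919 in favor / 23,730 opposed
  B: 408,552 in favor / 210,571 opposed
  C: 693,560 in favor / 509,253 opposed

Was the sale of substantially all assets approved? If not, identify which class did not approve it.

Not approved — the B shares did not give the required vote.

A: 4/5 of 511041 = 408832.80, rounded up to 408833; 408,833 required, 408,919 in favor — approved.
B: 3/5 of 680926 = 408555.60, rounded up to 408556; 408,556 required, 408,552 in favor — not approved.
C: a majority of 1387118 is 693560; 693,560 required, 693,560 in favor — approved.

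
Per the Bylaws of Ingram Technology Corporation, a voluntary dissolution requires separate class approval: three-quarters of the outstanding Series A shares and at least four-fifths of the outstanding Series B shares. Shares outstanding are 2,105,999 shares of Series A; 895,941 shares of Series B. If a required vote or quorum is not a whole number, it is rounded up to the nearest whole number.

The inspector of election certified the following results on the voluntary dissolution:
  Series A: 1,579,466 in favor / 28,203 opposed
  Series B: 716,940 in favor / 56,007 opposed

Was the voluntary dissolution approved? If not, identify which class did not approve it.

Not approved — the Series A shares did not give the required vote.

Series A: 3/4 of 2105999 = 1579499.25, rounded up to 1579500; 1,579,500 required, 1,579,466 in favor — not approved.
Series B: 4/5 of 895941 = 716752.80, rounded up to 716753; 716,753 required, 716,940 in favor — approved.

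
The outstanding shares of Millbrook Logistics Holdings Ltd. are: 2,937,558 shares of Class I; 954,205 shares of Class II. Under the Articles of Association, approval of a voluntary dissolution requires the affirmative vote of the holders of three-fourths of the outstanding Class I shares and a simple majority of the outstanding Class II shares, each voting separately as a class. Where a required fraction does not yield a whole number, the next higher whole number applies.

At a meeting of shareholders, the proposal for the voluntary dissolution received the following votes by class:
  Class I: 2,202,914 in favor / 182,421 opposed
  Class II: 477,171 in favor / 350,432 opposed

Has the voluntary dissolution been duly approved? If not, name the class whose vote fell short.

Class I: 3/4 of 2937558 = 2203168.50, rounded up to 2203169; 2,203,169 required, 2,202,914 in favor — not approved.
Class II: a majority of 954205 is 477103; 477,103 required, 477,171 in favor — approved.

Not approved — the Class I shares did not give the required vote.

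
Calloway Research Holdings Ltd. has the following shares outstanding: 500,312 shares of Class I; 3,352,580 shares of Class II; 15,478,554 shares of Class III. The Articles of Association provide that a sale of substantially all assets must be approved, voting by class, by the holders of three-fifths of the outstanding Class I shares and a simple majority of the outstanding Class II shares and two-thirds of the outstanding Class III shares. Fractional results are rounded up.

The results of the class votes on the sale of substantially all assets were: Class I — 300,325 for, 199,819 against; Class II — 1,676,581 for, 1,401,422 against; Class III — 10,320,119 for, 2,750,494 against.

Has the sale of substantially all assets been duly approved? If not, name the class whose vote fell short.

Class I: 3/5 of 500312 = 300187.20, rounded up to 300188; 300,188 required, 300,325 in favor — approved.
Class II: a majority of 3352580 is 1676291; 1,676,291 required, 1,676,581 in favor — approved.
Class III: 2/3 of 15478554 = 10319036; 10,319,036 required, 10,320,119 in favor — approved.

Approved — every class gave the required vote.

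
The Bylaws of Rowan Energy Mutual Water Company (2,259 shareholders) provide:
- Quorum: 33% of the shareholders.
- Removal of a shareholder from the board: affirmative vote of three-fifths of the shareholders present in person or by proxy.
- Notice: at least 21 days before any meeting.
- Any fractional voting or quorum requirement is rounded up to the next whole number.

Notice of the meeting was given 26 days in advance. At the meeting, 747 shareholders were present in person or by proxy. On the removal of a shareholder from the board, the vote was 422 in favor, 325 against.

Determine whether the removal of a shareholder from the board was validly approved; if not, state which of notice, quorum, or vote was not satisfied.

Invalid — vote requirement not satisfied.

Notice: 26 days given; 21 required. Satisfied.
Quorum: 33% of 2,259 = 745.47, rounded up to 746; 747 present. Satisfied.
Vote: requires three-fifths of those present (747); 3/5 of 747 = 448.20, rounded up to 449, so 449 needed; 422 in favor. Not satisfied.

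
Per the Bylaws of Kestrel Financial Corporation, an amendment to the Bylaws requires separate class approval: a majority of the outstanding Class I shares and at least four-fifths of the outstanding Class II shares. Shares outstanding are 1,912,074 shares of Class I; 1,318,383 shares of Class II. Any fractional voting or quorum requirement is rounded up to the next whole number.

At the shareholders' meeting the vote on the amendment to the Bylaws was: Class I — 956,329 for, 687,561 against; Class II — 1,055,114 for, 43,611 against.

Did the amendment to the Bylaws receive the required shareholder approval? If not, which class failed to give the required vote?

Approved — every class gave the required vote.

Class I: a majority of 1912074 is 956038; 956,038 required, 956,329 in favor — approved.
Class II: 4/5 of 1318383 = 1054706.40, rounded up to 1054707; 1,054,707 required, 1,055,114 in favor — approved.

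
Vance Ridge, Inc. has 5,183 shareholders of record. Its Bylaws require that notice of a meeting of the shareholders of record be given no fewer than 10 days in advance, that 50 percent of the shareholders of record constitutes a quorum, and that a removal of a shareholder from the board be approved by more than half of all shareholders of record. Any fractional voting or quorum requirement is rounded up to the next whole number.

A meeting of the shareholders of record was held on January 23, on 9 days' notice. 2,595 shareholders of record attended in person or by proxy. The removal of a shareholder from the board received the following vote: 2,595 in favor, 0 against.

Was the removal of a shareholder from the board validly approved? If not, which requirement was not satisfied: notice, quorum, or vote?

Invalid — notice requirement not satisfied.

Notice: 9 days given; 10 required. Not satisfied.
Quorum: 50% of 5,183 = 2,591.50, rounded up to 2,592; 2,595 present. Satisfied.
Vote: requires a majority of all shareholders of record (5,183); a majority of 5183 is 2592, so 2,592 needed; 2,595 in favor. Satisfied.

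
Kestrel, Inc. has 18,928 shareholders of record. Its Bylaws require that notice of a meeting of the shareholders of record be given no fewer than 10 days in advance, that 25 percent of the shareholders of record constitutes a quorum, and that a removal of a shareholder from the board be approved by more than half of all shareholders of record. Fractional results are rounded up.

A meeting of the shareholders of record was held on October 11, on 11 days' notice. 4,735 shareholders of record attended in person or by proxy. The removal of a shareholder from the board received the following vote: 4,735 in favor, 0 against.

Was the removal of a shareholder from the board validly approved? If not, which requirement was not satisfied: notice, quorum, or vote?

Notice: 11 days given; 10 required. Satisfied.
Quorum: 25% of 18,928 = 4,732; 4,735 present. Satisfied.
Vote: requires a majority of all shareholders of record (18,928); a majority of 18928 is 9465, so 9,465 needed; 4,735 in favor. Not satisfied.

Invalid — vote requirement not satisfied.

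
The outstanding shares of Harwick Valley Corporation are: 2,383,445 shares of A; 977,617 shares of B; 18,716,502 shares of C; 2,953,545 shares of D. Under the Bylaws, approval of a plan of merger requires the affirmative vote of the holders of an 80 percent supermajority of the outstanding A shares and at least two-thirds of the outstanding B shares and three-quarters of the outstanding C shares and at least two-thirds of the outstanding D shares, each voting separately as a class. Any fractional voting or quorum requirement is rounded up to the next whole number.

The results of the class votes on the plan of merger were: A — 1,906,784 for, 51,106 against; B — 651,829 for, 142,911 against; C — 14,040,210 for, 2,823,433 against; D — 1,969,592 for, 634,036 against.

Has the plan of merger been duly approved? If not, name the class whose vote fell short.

A: 4/5 of 2383445 = 1906756; 1,906,756 required, 1,906,784 in favor — approved.
B: 2/3 of 977617 = 651744.67, rounded up to 651745; 651,745 required, 651,829 in favor — approved.
C: 3/4 of 18716502 = 14037376.50, rounded up to 14037377; 14,037,377 required, 14,040,210 in favor — approved.
D: 2/3 of 2953545 = 1969030; 1,969,030 required, 1,969,592 in favor — approved.

Approved — every class gave the required vote.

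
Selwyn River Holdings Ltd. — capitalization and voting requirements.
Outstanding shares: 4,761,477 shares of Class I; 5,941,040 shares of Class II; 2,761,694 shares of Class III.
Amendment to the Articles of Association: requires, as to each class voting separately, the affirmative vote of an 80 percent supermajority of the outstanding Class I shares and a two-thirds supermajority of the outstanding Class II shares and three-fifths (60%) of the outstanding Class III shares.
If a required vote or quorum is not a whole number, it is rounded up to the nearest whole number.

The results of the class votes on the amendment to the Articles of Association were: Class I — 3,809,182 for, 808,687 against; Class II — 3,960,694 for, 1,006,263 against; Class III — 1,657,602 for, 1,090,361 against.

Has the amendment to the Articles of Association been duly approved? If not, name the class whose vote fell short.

Approved — every class gave the required vote.

Class I: 4/5 of 4761477 = 3809181.60, rounded up to 3809182; 3,809,182 required, 3,809,182 in favor — approved.
Class II: 2/3 of 5941040 = 3960693.33, rounded up to 3960694; 3,960,694 required, 3,960,694 in favor — approved.
Class III: 3/5 of 2761694 = 1657016.40, rounded up to 1657017; 1,657,017 required, 1,657,602 in favor — approved.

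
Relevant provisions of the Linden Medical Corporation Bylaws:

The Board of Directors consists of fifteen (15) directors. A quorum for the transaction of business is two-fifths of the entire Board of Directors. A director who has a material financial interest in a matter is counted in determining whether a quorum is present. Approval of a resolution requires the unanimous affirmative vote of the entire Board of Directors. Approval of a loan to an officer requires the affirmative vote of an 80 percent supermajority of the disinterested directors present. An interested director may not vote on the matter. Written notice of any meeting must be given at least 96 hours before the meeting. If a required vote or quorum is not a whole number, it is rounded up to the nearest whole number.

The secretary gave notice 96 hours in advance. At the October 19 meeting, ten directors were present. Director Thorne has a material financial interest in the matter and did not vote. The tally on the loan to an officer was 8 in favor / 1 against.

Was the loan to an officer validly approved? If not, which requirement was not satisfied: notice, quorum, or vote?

Notice: 96 hours given; 96 required (96 ≥ 96). Satisfied.
Quorum: 10 present (interested directors count toward quorum); quorum is 6. Satisfied.
Vote: the loan to an officer requires four-fifths of the disinterested directors present (10 − 1 = 9). 4/5 of 9 = 7.20, rounded up to 8, so 8 affirmative votes are needed; 8 voted in favor. Satisfied.

Valid — all requirements satisfied.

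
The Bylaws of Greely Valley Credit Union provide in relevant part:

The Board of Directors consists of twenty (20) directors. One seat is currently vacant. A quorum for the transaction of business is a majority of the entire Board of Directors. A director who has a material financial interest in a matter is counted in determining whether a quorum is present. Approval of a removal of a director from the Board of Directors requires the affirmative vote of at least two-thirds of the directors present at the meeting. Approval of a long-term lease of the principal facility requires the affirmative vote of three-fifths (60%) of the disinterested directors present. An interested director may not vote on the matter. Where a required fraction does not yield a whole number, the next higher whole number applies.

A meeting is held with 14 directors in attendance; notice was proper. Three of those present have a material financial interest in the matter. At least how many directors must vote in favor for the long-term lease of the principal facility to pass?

7

The long-term lease of the principal facility requires three-fifths of the disinterested directors present (14 − 3 = 11).
3/5 of 11 = 6.60, rounded up to 7.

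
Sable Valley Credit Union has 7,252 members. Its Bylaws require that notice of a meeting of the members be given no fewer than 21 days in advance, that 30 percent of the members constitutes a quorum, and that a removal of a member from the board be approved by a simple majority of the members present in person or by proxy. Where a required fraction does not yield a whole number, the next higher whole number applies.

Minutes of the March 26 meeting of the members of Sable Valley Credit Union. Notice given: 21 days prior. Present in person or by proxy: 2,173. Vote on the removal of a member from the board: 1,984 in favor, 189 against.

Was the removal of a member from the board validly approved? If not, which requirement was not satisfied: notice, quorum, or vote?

Notice: 21 days given; 21 required. Satisfied.
Quorum: 30% of 7,252 = 2,175.60, rounded up to 2,176; 2,173 present. Not satisfied.
Vote: requires a majority of those present (2,173); a majority of 2173 is 1087, so 1,087 needed; 1,984 in favor. Satisfied.

Invalid — quorum requirement not satisfied.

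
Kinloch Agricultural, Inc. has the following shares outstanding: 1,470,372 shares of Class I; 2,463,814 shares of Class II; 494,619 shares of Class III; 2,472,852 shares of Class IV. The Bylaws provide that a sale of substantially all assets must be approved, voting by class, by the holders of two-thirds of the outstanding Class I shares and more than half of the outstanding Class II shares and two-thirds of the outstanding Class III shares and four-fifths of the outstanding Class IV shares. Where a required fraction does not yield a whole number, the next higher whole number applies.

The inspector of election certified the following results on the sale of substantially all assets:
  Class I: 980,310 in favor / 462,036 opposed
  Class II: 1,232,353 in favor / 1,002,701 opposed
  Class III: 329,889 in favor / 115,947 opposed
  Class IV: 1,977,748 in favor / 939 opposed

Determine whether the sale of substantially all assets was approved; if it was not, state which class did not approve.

Class I: 2/3 of 1470372 = 980248; 980,248 required, 980,310 in favor — approved.
Class II: a majority of 2463814 is 1231908; 1,231,908 required, 1,232,353 in favor — approved.
Class III: 2/3 of 494619 = 329746; 329,746 required, 329,889 in favor — approved.
Class IV: 4/5 of 2472852 = 1978281.60, rounded up to 1978282; 1,978,282 required, 1,977,748 in favor — not approved.

Not approved — the Class IV shares did not give the required vote.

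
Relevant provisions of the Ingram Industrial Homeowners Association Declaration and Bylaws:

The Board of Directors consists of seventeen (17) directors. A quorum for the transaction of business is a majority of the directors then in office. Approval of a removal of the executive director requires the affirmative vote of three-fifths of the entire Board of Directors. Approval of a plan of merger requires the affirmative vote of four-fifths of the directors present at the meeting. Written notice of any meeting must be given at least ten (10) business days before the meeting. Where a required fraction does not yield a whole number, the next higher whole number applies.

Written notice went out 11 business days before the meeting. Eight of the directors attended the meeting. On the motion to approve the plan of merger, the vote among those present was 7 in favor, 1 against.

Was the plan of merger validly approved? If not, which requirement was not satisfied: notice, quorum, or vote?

Invalid — quorum requirement not satisfied.

Notice: 11 business days given; 10 required (11 ≥ 10). Satisfied.
Quorum: 8 present; quorum is 9. Not satisfied.
Vote: the plan of merger requires four-fifths of the directors present (8). 4/5 of 8 = 6.40, rounded up to 7, so 7 affirmative votes are needed; 7 voted in favor. Satisfied. (Moot — without a quorum no business can be validly transacted.)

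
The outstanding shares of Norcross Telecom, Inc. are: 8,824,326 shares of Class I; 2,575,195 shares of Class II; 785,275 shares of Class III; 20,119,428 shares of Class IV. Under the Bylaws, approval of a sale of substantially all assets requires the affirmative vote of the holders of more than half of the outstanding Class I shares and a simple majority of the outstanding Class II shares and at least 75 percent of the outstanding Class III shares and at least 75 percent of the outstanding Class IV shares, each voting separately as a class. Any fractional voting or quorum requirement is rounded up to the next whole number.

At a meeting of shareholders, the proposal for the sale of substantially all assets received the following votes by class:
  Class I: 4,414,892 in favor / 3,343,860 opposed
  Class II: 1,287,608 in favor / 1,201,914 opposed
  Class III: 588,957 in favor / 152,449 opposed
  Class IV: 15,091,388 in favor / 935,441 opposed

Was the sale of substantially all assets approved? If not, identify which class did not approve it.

Approved — every class gave the required vote.

Class I: a majority of 8824326 is 4412164; 4,412,164 required, 4,414,892 in favor — approved.
Class II: a majority of 2575195 is 1287598; 1,287,598 required, 1,287,608 in favor — approved.
Class III: 3/4 of 785275 = 588956.25, rounded up to 588957; 588,957 required, 588,957 in favor — approved.
Class IV: 3/4 of 20119428 = 15089571; 15,089,571 required, 15,091,388 in favor — approved.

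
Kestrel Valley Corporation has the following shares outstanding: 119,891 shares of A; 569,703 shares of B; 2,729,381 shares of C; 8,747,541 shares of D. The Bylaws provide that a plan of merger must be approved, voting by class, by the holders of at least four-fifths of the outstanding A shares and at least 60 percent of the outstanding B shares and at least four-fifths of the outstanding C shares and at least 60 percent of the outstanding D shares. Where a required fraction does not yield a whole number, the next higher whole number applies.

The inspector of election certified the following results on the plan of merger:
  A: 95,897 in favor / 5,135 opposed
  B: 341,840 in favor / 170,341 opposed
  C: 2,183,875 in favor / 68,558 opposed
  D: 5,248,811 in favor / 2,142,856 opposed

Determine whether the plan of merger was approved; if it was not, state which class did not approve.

A: 4/5 of 119891 = 95912.80, rounded up to 95913; 95,913 required, 95,897 in favor — not approved.
B: 3/5 of 569703 = 341821.80, rounded up to 341822; 341,822 required, 341,840 in favor — approved.
C: 4/5 of 2729381 = 2183504.80, rounded up to 2183505; 2,183,505 required, 2,183,875 in favor — approved.
D: 3/5 of 8747541 = 5248524.60, rounded up to 5248525; 5,248,525 required, 5,248,811 in favor — approved.

Not approved — the A shares did not give the required vote.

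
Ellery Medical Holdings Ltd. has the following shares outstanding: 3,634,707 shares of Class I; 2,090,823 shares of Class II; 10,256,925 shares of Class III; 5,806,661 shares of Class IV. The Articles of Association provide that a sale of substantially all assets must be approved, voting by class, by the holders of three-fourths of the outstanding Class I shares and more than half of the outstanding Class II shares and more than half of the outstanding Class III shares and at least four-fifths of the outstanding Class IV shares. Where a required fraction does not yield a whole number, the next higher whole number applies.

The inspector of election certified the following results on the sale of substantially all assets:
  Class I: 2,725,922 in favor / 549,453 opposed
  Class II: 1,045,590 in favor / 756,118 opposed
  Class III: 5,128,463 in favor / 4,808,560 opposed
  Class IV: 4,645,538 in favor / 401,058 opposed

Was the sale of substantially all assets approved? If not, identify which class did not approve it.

Class I: 3/4 of 3634707 = 2726030.25, rounded up to 2726031; 2,726,031 required, 2,725,922 in favor — not approved.
Class II: a majority of 2090823 is 1045412; 1,045,412 required, 1,045,590 in favor — approved.
Class III: a majority of 10256925 is 5128463; 5,128,463 required, 5,128,463 in favor — approved.
Class IV: 4/5 of 5806661 = 4645328.80, rounded up to 4645329; 4,645,329 required, 4,645,538 in favor — approved.

Not approved — the Class I shares did not give the required vote.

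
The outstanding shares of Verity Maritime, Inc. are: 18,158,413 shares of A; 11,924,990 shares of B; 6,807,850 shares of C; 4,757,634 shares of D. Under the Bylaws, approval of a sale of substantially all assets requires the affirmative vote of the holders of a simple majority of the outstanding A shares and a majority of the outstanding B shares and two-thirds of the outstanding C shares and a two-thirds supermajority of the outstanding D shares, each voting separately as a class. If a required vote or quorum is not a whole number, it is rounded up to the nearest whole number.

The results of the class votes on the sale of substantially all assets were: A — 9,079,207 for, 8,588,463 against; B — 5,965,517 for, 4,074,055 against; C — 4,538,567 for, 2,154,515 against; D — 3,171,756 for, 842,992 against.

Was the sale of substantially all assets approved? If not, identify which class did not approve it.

Approved — every class gave the required vote.

A: a majority of 18158413 is 9079207; 9,079,207 required, 9,079,207 in favor — approved.
B: a majority of 11924990 is 5962496; 5,962,496 required, 5,965,517 in favor — approved.
C: 2/3 of 6807850 = 4538566.67, rounded up to 4538567; 4,538,567 required, 4,538,567 in favor — approved.
D: 2/3 of 4757634 = 3171756; 3,171,756 required, 3,171,756 in favor — approved.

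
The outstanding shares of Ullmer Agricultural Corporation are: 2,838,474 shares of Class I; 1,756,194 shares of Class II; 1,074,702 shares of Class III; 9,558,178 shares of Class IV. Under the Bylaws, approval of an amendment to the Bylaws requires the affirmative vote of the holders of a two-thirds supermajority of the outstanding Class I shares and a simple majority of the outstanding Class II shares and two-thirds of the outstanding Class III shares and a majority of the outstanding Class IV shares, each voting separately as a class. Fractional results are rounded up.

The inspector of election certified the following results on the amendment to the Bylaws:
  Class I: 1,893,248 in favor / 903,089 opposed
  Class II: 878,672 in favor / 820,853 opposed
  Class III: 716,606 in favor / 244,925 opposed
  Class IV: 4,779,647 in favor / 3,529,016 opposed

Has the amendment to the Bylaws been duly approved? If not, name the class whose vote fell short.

Class I: 2/3 of 2838474 = 1892316; 1,892,316 required, 1,893,248 in favor — approved.
Class II: a majority of 1756194 is 878098; 878,098 required, 878,672 in favor — approved.
Class III: 2/3 of 1074702 = 716468; 716,468 required, 716,606 in favor — approved.
Class IV: a majority of 9558178 is 4779090; 4,779,090 required, 4,779,647 in favor — approved.

Approved — every class gave the required vote.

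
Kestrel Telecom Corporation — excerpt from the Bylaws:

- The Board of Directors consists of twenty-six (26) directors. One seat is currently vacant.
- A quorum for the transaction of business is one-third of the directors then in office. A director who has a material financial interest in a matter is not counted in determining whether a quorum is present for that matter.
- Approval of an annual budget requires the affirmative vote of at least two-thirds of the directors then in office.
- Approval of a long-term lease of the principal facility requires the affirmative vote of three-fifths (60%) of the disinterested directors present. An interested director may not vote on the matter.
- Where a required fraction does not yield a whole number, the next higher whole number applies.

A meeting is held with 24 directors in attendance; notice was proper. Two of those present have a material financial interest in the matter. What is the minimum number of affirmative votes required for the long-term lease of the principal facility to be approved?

The long-term lease of the principal facility requires three-fifths of the disinterested directors present (24 − 2 = 22).
3/5 of 22 = 13.20, rounded up to 14.

14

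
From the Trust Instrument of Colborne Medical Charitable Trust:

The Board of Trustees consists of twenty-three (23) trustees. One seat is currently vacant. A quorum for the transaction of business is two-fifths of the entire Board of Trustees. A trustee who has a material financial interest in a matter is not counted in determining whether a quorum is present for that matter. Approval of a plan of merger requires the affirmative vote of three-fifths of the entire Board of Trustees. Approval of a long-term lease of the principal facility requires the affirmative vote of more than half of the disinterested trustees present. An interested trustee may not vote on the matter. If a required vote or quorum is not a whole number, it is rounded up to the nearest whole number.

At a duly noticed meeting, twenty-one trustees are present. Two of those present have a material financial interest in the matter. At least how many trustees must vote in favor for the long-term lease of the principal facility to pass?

10

The long-term lease of the principal facility requires a majority of the disinterested trustees present (21 − 2 = 19).
A majority of 19 is 10.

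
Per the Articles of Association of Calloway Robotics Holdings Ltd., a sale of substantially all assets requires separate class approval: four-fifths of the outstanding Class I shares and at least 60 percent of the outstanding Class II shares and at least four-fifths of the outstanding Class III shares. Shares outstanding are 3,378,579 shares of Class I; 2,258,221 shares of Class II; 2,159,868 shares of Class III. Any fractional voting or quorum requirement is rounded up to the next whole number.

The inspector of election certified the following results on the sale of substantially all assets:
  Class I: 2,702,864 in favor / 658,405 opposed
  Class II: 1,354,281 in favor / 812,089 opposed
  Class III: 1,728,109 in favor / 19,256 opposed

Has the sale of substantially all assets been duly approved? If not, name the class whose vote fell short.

Not approved — the Class II shares did not give the required vote.

Class I: 4/5 of 3378579 = 2702863.20, rounded up to 2702864; 2,702,864 required, 2,702,864 in favor — approved.
Class II: 3/5 of 2258221 = 1354932.60, rounded up to 1354933; 1,354,933 required, 1,354,281 in favor — not approved.
Class III: 4/5 of 2159868 = 1727894.40, rounded up to 1727895; 1,727,895 required, 1,728,109 in favor — approved.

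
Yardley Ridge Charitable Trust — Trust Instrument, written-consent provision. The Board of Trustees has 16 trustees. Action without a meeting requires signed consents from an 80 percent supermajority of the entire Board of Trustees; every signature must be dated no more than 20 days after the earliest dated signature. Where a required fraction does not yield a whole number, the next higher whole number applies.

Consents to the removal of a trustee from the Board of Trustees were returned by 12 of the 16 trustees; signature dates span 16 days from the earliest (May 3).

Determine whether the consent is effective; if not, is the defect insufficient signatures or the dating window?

Not effective — insufficient signatures.

Signatures required: an 80 percent supermajority of 16 — 4/5 of 16 = 12.80, rounded up to 13, so 13 needed; 12 signed. Insufficient.
Dating window: the latest signature is 16 days after the earliest; the limit is 20 days. Within the window.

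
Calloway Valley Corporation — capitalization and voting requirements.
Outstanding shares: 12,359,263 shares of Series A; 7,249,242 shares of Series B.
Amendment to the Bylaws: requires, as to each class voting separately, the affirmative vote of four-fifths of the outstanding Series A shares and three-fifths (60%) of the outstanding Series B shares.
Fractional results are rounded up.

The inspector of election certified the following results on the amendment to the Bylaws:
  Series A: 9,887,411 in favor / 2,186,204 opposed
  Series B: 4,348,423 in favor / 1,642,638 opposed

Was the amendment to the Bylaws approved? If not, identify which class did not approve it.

Not approved — the Series B shares did not give the required vote.

Series A: 4/5 of 12359263 = 9887410.40, rounded up to 9887411; 9,887,411 required, 9,887,411 in favor — approved.
Series B: 3/5 of 7249242 = 4349545.20, rounded up to 4349546; 4,349,546 required, 4,348,423 in favor — not approved.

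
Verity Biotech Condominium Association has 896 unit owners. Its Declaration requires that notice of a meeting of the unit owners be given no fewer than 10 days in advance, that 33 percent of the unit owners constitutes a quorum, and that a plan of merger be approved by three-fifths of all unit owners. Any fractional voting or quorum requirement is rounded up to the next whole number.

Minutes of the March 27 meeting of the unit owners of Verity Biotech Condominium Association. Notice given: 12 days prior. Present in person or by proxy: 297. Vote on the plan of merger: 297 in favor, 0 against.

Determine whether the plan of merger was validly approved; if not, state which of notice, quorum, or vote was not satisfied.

Notice: 12 days given; 10 required. Satisfied.
Quorum: 33% of 896 = 295.68, rounded up to 296; 297 present. Satisfied.
Vote: requires three-fifths of all unit owners (896); 3/5 of 896 = 537.60, rounded up to 538, so 538 needed; 297 in favor. Not satisfied.

Invalid — vote requirement not satisfied.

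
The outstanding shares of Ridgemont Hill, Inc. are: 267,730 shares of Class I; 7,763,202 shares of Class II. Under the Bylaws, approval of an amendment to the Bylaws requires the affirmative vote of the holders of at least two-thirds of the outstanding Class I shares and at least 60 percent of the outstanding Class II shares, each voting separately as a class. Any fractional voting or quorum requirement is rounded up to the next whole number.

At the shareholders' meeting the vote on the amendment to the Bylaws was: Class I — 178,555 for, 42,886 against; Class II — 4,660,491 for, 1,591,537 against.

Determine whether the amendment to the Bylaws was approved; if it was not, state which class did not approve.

Class I: 2/3 of 267730 = 178486.67, rounded up to 178487; 178,487 required, 178,555 in favor — approved.
Class II: 3/5 of 7763202 = 4657921.20, rounded up to 4657922; 4,657,922 required, 4,660,491 in favor — approved.

Approved — every class gave the required vote.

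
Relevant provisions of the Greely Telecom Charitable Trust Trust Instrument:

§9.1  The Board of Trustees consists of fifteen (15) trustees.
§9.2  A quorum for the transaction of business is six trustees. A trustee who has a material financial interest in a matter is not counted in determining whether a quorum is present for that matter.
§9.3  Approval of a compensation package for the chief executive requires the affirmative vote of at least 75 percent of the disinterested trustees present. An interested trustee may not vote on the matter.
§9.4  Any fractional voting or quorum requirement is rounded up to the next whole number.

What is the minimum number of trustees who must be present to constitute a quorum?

The quorum is fixed at 6.

6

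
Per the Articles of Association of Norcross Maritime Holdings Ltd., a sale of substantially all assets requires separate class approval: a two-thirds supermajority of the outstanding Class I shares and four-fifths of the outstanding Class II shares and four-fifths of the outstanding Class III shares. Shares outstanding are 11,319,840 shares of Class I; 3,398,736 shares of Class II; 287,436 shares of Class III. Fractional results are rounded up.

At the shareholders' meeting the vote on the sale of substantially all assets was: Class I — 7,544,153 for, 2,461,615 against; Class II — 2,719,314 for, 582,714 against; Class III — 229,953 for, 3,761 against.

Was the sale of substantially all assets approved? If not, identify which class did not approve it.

Class I: 2/3 of 11319840 = 7546560; 7,546,560 required, 7,544,153 in favor — not approved.
Class II: 4/5 of 3398736 = 2718988.80, rounded up to 2718989; 2,718,989 required, 2,719,314 in favor — approved.
Class III: 4/5 of 287436 = 229948.80, rounded up to 229949; 229,949 required, 229,953 in favor — approved.

Not approved — the Class I shares did not give the required vote.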